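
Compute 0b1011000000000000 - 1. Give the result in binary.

The trailing 12 digits are 0, so subtracting 1 borrows through: they become 1 and the next digit up decrements.

0b1010111111111111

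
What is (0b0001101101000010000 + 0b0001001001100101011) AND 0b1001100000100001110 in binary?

0b100000100001010

Add column by column in base 2, right to left:
  0+1 = 1
  0+1 = 1
  0+0 = 0
  0+1 = 1
  1+0 = 1
  0+1 = 1
  0+0 = 0
  0+0 = 0
  0+1 = 1
  1+1 = 0 carry 1
  0+0+1 = 1
  1+0 = 1
  1+1 = 0 carry 1
  0+0+1 = 1
  1+0 = 1
  1+1 = 0 carry 1
  final carry 1
Sum = 0b10110110100111011; now AND with 0b1001100000100001110:
  0010110110100111011
& 1001100000100001110
= 0000100000100001010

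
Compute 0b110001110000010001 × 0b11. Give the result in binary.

0b10010101010000110011

Multiply each base-2 digit by 3, carrying:
  1×3 = 3 → write 1 carry 1
  0×3+1 = 1 → write 1
  0×3 = 0 → write 0
  0×3 = 0 → write 0
  1×3 = 3 → write 1 carry 1
  0×3+1 = 1 → write 1
  0×3 = 0 → write 0
  0×3 = 0 → write 0
  0×3 = 0 → write 0
  0×3 = 0 → write 0
  1×3 = 3 → write 1 carry 1
  1×3+1 = 4 → write 0 carry 2
  1×3+2 = 5 → write 1 carry 2
  0×3+2 = 2 → write 0 carry 1
  0×3+1 = 1 → write 1
  0×3 = 0 → write 0
  1×3 = 3 → write 1 carry 1
  1×3+1 = 4 → write 0 carry 2
  remaining carry: 10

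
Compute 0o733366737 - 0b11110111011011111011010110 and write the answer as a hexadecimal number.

0x3902F09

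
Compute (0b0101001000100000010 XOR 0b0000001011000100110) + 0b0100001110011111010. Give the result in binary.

0b1001010010000011110

First 0b0101001000100000010 XOR 0b0000001011000100110 = 0b0101000011100100100.
Add column by column in base 2, right to left:
  0+0 = 0
  0+1 = 1
  1+0 = 1
  0+1 = 1
  0+1 = 1
  1+1 = 0 carry 1
  0+1+1 = 0 carry 1
  0+1+1 = 0 carry 1
  1+0+1 = 0 carry 1
  1+0+1 = 0 carry 1
  1+1+1 = 1 carry 1
  0+1+1 = 0 carry 1
  0+1+1 = 0 carry 1
  0+0+1 = 1
  0+0 = 0
  1+0 = 1
  0+0 = 0
  1+1 = 0 carry 1
  final carry 1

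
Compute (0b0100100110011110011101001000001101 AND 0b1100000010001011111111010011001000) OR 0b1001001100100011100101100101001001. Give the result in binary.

0b1101001110101011111101100101001001

0b0100100110011110011101001000001101 AND 0b1100000010001011111111010011001000 = 0b0100000010001010011101000000001000.
Then OR with 0b1001001100100011100101100101001001.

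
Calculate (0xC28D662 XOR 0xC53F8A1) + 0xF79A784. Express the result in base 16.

0xFF4D647

First 0xC28D662 XOR 0xC53F8A1 = 0x07B2EC3.
Add column by column in base 16, right to left:
  3+4 = 7
  C+8 = 4 carry 1
  E+7+1 = 6 carry 1
  2+A+1 = D
  B+9 = 4 carry 1
  7+7+1 = F
  0+F = F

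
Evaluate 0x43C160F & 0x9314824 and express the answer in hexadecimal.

0x0300004

AND each hex digit independently (no carries):
  4&9=0, 3&3=3, C&1=0, 1&4=0, 6&8=0, 0&2=0, F&4=4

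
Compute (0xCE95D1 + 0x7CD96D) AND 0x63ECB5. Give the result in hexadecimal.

0x436C34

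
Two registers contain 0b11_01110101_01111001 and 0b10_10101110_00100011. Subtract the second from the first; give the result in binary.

0b1100011101010110

Subtract column by column in base 2:
  1-1 → 0
  0-1 → 1 (borrow)
  0-0-1 → 1 (borrow)
  1-0-1 → 0
  1-0 → 1
  1-1 → 0
  1-0 → 1
  0-0 → 0
  1-0 → 1
  0-1 → 1 (borrow)
  1-1-1 → 1 (borrow)
  0-1-1 → 0 (borrow)
  1-0-1 → 0
  1-1 → 0
  1-0 → 1
  0-1 → 1 (borrow)
  1-0-1 → 0
  1-1 → 0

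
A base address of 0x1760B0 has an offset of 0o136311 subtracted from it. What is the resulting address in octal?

0o5521747

0x1760B0 = 0o5660260 in octal.
Subtract column by column in base 8:
  0-1 → 7 (borrow)
  6-1-1 → 4
  2-3 → 7 (borrow)
  0-6-1 → 1 (borrow)
  6-3-1 → 2
  6-1 → 5
  5-0 → 5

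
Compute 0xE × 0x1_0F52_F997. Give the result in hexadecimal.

Multiply each base-16 digit by 14, carrying:
  7×14 = 98 → write 2 carry 6
  9×14+6 = 132 → write 4 carry 8
  9×14+8 = 134 → write 6 carry 8
  F×14+8 = 218 → write A carry 13
  2×14+13 = 41 → write 9 carry 2
  5×14+2 = 72 → write 8 carry 4
  F×14+4 = 214 → write 6 carry 13
  0×14+13 = 13 → write D
  1×14 = 14 → write E

0xED689A642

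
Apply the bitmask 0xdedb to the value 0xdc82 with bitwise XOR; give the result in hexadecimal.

XOR each hex digit independently (no carries):
  d^d=0, c^e=2, 8^d=5, 2^b=9

0x0259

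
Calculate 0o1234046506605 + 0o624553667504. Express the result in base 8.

0o2060622376311

Add column by column in base 8, right to left:
  5+4 = 1 carry 1
  0+0+1 = 1
  6+5 = 3 carry 1
  6+7+1 = 6 carry 1
  0+6+1 = 7
  5+6 = 3 carry 1
  6+3+1 = 2 carry 1
  4+5+1 = 2 carry 1
  0+5+1 = 6
  4+4 = 0 carry 1
  3+2+1 = 6
  2+6 = 0 carry 1
  1+0+1 = 2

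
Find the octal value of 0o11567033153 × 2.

0o23356066326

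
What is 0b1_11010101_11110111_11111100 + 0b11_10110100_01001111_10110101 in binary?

0b101100010100100011110110001

Add column by column in base 2, right to left:
  0+1 = 1
  0+0 = 0
  1+1 = 0 carry 1
  1+0+1 = 0 carry 1
  1+1+1 = 1 carry 1
  1+1+1 = 1 carry 1
  1+0+1 = 0 carry 1
  1+1+1 = 1 carry 1
  1+1+1 = 1 carry 1
  1+1+1 = 1 carry 1
  1+1+1 = 1 carry 1
  0+1+1 = 0 carry 1
  1+0+1 = 0 carry 1
  1+0+1 = 0 carry 1
  1+1+1 = 1 carry 1
  1+0+1 = 0 carry 1
  1+0+1 = 0 carry 1
  0+0+1 = 1
  1+1 = 0 carry 1
  0+0+1 = 1
  1+1 = 0 carry 1
  0+1+1 = 0 carry 1
  1+0+1 = 0 carry 1
  1+1+1 = 1 carry 1
  1+1+1 = 1 carry 1
  0+1+1 = 0 carry 1
  final carry 1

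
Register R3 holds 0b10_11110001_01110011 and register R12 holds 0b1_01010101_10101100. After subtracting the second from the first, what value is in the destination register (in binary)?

0b11001101111000111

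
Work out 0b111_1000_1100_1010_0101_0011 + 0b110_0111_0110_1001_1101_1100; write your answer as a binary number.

0b111000000011010000101111

Add column by column in base 2, right to left:
  1+0 = 1
  1+0 = 1
  0+1 = 1
  0+1 = 1
  1+1 = 0 carry 1
  0+0+1 = 1
  1+1 = 0 carry 1
  0+1+1 = 0 carry 1
  0+1+1 = 0 carry 1
  1+0+1 = 0 carry 1
  0+0+1 = 1
  1+1 = 0 carry 1
  0+0+1 = 1
  0+1 = 1
  1+1 = 0 carry 1
  1+0+1 = 0 carry 1
  0+1+1 = 0 carry 1
  0+1+1 = 0 carry 1
  0+1+1 = 0 carry 1
  1+0+1 = 0 carry 1
  1+0+1 = 0 carry 1
  1+1+1 = 1 carry 1
  1+1+1 = 1 carry 1
  final carry 1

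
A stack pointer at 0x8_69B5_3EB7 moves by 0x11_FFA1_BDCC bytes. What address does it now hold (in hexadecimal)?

Add column by column in base 16, right to left:
  7+C = 3 carry 1
  B+C+1 = 8 carry 1
  E+D+1 = C carry 1
  3+B+1 = F
  5+1 = 6
  B+A = 5 carry 1
  9+F+1 = 9 carry 1
  6+F+1 = 6 carry 1
  8+1+1 = A
  0+1 = 1

0x1A6956FC83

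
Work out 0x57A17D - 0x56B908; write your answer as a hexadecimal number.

Subtract column by column in base 16:
  D-8 → 5
  7-0 → 7
  1-9 → 8 (borrow)
  A-B-1 → E (borrow)
  7-6-1 → 0
  5-5 → 0

0xE875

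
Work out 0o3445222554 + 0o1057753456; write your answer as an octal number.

0o4525176232

Add column by column in base 8, right to left:
  4+6 = 2 carry 1
  5+5+1 = 3 carry 1
  5+4+1 = 2 carry 1
  2+3+1 = 6
  2+5 = 7
  2+7 = 1 carry 1
  5+7+1 = 5 carry 1
  4+5+1 = 2 carry 1
  4+0+1 = 5
  3+1 = 4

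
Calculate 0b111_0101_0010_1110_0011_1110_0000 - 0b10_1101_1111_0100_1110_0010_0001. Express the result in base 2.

0b100011100111001010110111111

Subtract column by column in base 2:
  0-1 → 1 (borrow)
  0-0-1 → 1 (borrow)
  0-0-1 → 1 (borrow)
  0-0-1 → 1 (borrow)
  0-0-1 → 1 (borrow)
  1-1-1 → 1 (borrow)
  1-0-1 → 0
  1-0 → 1
  1-0 → 1
  1-1 → 0
  0-1 → 1 (borrow)
  0-1-1 → 0 (borrow)
  0-0-1 → 1 (borrow)
  1-0-1 → 0
  1-1 → 0
  1-0 → 1
  0-1 → 1 (borrow)
  1-1-1 → 1 (borrow)
  0-1-1 → 0 (borrow)
  0-1-1 → 0 (borrow)
  1-1-1 → 1 (borrow)
  0-0-1 → 1 (borrow)
  1-1-1 → 1 (borrow)
  0-1-1 → 0 (borrow)
  1-0-1 → 0
  1-1 → 0
  1-0 → 1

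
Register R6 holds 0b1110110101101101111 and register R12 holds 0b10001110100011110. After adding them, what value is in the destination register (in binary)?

0b10001000100010001101

Add column by column in base 2, right to left:
  1+0 = 1
  1+1 = 0 carry 1
  1+1+1 = 1 carry 1
  1+1+1 = 1 carry 1
  0+1+1 = 0 carry 1
  1+0+1 = 0 carry 1
  1+0+1 = 0 carry 1
  0+0+1 = 1
  1+1 = 0 carry 1
  1+0+1 = 0 carry 1
  0+1+1 = 0 carry 1
  1+1+1 = 1 carry 1
  0+1+1 = 0 carry 1
  1+0+1 = 0 carry 1
  1+0+1 = 0 carry 1
  0+0+1 = 1
  1+1 = 0 carry 1
  1+0+1 = 0 carry 1
  1+0+1 = 0 carry 1
  final carry 1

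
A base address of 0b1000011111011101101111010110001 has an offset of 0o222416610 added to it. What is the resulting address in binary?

0o222416610 = 0b10010010100001110110001000 in binary.
Add column by column in base 2, right to left:
  1+0 = 1
  0+0 = 0
  0+0 = 0
  0+1 = 1
  1+0 = 1
  1+0 = 1
  0+0 = 0
  1+1 = 0 carry 1
  0+1+1 = 0 carry 1
  1+0+1 = 0 carry 1
  1+1+1 = 1 carry 1
  1+1+1 = 1 carry 1
  1+1+1 = 1 carry 1
  0+0+1 = 1
  1+0 = 1
  1+0 = 1
  0+0 = 0
  1+1 = 0 carry 1
  1+0+1 = 0 carry 1
  1+1+1 = 1 carry 1
  0+0+1 = 1
  1+0 = 1
  1+1 = 0 carry 1
  1+0+1 = 0 carry 1
  1+0+1 = 0 carry 1
  1+1+1 = 1 carry 1
  0+0+1 = 1
  0+0 = 0
  0+0 = 0
  0+0 = 0
  1+0 = 1

0b1000110001110001111110000111001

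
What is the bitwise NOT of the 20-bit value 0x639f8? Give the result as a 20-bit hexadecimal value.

Each hex digit d becomes f−d:
  6→9, 3→c, 9→6, f→0, 8→7

0x9c607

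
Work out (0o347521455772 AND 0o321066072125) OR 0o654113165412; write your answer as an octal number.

0o755133175532

0o347521455772 AND 0o321066072125 = 0o301020050120.
Then OR with 0o654113165412.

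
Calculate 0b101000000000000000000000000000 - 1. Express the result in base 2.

0b100111111111111111111111111111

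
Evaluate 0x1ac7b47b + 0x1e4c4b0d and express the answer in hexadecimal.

Add column by column in base 16, right to left:
  b+d = 8 carry 1
  7+0+1 = 8
  4+b = f
  b+4 = f
  7+c = 3 carry 1
  c+4+1 = 1 carry 1
  a+e+1 = 9 carry 1
  1+1+1 = 3

0x3913ff88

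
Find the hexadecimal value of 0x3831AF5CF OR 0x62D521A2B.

0x7AF5AFFEF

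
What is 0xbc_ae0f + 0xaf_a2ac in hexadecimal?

Add column by column in base 16, right to left:
  f+c = b carry 1
  0+a+1 = b
  e+2 = 0 carry 1
  a+a+1 = 5 carry 1
  c+f+1 = c carry 1
  b+a+1 = 6 carry 1
  final carry 1

0x16c50bb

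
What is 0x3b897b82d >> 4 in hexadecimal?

0x3b897b82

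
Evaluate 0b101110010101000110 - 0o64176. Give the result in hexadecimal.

0b101110010101000110 = 0x2e546 in hexadecimal.
0o64176 = 0x687e in hexadecimal.
Subtract column by column in base 16:
  6-e → 8 (borrow)
  4-7-1 → c (borrow)
  5-8-1 → c (borrow)
  e-6-1 → 7
  2-0 → 2

0x27cc8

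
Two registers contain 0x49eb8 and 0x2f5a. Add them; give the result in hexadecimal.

0x4ce12

Add column by column in base 16, right to left:
  8+a = 2 carry 1
  b+5+1 = 1 carry 1
  e+f+1 = e carry 1
  9+2+1 = c
  4+0 = 4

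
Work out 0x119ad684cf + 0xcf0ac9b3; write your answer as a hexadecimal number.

Add column by column in base 16, right to left:
  f+3 = 2 carry 1
  c+b+1 = 8 carry 1
  4+9+1 = e
  8+c = 4 carry 1
  6+a+1 = 1 carry 1
  d+0+1 = e
  a+f = 9 carry 1
  9+c+1 = 6 carry 1
  1+0+1 = 2
  1+0 = 1

0x1269e14e82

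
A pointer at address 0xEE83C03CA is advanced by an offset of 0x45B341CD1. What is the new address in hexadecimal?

0x134370209B

Add column by column in base 16, right to left:
  A+1 = B
  C+D = 9 carry 1
  3+C+1 = 0 carry 1
  0+1+1 = 2
  C+4 = 0 carry 1
  3+3+1 = 7
  8+B = 3 carry 1
  E+5+1 = 4 carry 1
  E+4+1 = 3 carry 1
  final carry 1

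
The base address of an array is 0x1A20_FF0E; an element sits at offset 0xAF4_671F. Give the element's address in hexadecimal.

0x2515662D

Add column by column in base 16, right to left:
  E+F = D carry 1
  0+1+1 = 2
  F+7 = 6 carry 1
  F+6+1 = 6 carry 1
  0+4+1 = 5
  2+F = 1 carry 1
  A+A+1 = 5 carry 1
  1+0+1 = 2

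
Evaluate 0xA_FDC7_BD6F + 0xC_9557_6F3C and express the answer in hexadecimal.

0x17931F2CAB

Add column by column in base 16, right to left:
  F+C = B carry 1
  6+3+1 = A
  D+F = C carry 1
  B+6+1 = 2 carry 1
  7+7+1 = F
  C+5 = 1 carry 1
  D+5+1 = 3 carry 1
  F+9+1 = 9 carry 1
  A+C+1 = 7 carry 1
  final carry 1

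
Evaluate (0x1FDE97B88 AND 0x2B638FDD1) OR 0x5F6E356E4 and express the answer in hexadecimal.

0x5F6EB7FE4

0x1FDE97B88 AND 0x2B638FDD1 = 0x0B4287980.
Then OR with 0x5F6E356E4.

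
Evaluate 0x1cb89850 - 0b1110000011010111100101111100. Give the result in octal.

0o1652617324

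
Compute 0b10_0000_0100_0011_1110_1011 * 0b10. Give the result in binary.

0b10000001000011111010110

Multiply each base-2 digit by 2, carrying:
  1×2 = 2 → write 0 carry 1
  1×2+1 = 3 → write 1 carry 1
  0×2+1 = 1 → write 1
  1×2 = 2 → write 0 carry 1
  0×2+1 = 1 → write 1
  1×2 = 2 → write 0 carry 1
  1×2+1 = 3 → write 1 carry 1
  1×2+1 = 3 → write 1 carry 1
  1×2+1 = 3 → write 1 carry 1
  1×2+1 = 3 → write 1 carry 1
  0×2+1 = 1 → write 1
  0×2 = 0 → write 0
  0×2 = 0 → write 0
  0×2 = 0 → write 0
  1×2 = 2 → write 0 carry 1
  0×2+1 = 1 → write 1
  0×2 = 0 → write 0
  0×2 = 0 → write 0
  0×2 = 0 → write 0
  0×2 = 0 → write 0
  0×2 = 0 → write 0
  1×2 = 2 → write 0 carry 1
  remaining carry: 1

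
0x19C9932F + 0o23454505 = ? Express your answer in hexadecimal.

0o23454505 = 0x4E5945 in hexadecimal.
Add column by column in base 16, right to left:
  F+5 = 4 carry 1
  2+4+1 = 7
  3+9 = C
  9+5 = E
  9+E = 7 carry 1
  C+4+1 = 1 carry 1
  9+0+1 = A
  1+0 = 1

0x1A17EC74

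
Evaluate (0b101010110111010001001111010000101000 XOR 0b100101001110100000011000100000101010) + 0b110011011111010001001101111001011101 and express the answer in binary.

0b1000011011001000010100101101001011111

First 0b101010110111010001001111010000101000 XOR 0b100101001110100000011000100000101010 = 0b001111111001110001010111110000000010.
Add column by column in base 2, right to left:
  0+1 = 1
  1+0 = 1
  0+1 = 1
  0+1 = 1
  0+1 = 1
  0+0 = 0
  0+1 = 1
  0+0 = 0
  0+0 = 0
  0+1 = 1
  1+1 = 0 carry 1
  1+1+1 = 1 carry 1
  1+1+1 = 1 carry 1
  1+0+1 = 0 carry 1
  1+1+1 = 1 carry 1
  0+1+1 = 0 carry 1
  1+0+1 = 0 carry 1
  0+0+1 = 1
  1+1 = 0 carry 1
  0+0+1 = 1
  0+0 = 0
  0+0 = 0
  1+1 = 0 carry 1
  1+0+1 = 0 carry 1
  1+1+1 = 1 carry 1
  0+1+1 = 0 carry 1
  0+1+1 = 0 carry 1
  1+1+1 = 1 carry 1
  1+1+1 = 1 carry 1
  1+0+1 = 0 carry 1
  1+1+1 = 1 carry 1
  1+1+1 = 1 carry 1
  1+0+1 = 0 carry 1
  1+0+1 = 0 carry 1
  0+1+1 = 0 carry 1
  0+1+1 = 0 carry 1
  final carry 1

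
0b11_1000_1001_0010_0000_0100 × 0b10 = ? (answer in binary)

0b11100010010010000001000

Multiply each base-2 digit by 2, carrying:
  0×2 = 0 → write 0
  0×2 = 0 → write 0
  1×2 = 2 → write 0 carry 1
  0×2+1 = 1 → write 1
  0×2 = 0 → write 0
  0×2 = 0 → write 0
  0×2 = 0 → write 0
  0×2 = 0 → write 0
  0×2 = 0 → write 0
  1×2 = 2 → write 0 carry 1
  0×2+1 = 1 → write 1
  0×2 = 0 → write 0
  1×2 = 2 → write 0 carry 1
  0×2+1 = 1 → write 1
  0×2 = 0 → write 0
  1×2 = 2 → write 0 carry 1
  0×2+1 = 1 → write 1
  0×2 = 0 → write 0
  0×2 = 0 → write 0
  1×2 = 2 → write 0 carry 1
  1×2+1 = 3 → write 1 carry 1
  1×2+1 = 3 → write 1 carry 1
  remaining carry: 1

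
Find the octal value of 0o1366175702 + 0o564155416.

Add column by column in base 8, right to left:
  2+6 = 0 carry 1
  0+1+1 = 2
  7+4 = 3 carry 1
  5+5+1 = 3 carry 1
  7+5+1 = 5 carry 1
  1+1+1 = 3
  6+4 = 2 carry 1
  6+6+1 = 5 carry 1
  3+5+1 = 1 carry 1
  1+0+1 = 2

0o2152353320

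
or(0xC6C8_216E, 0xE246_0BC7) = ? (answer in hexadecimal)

OR each hex digit independently (no carries):
  C|E=E, 6|2=6, C|4=C, 8|6=E, 2|0=2, 1|B=B, 6|C=E, E|7=F

0xE6CE2BEF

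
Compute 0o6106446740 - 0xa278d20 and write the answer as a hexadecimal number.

0o6106446740 = 0x311a4de0 in hexadecimal.
Subtract column by column in base 16:
  0-0 → 0
  e-2 → c
  d-d → 0
  4-8 → c (borrow)
  a-7-1 → 2
  1-2 → f (borrow)
  1-a-1 → 6 (borrow)
  3-0-1 → 2

0x26f2c0c0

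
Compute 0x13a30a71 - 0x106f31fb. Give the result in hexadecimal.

Subtract column by column in base 16:
  1-b → 6 (borrow)
  7-f-1 → 7 (borrow)
  a-1-1 → 8
  0-3 → d (borrow)
  3-f-1 → 3 (borrow)
  a-6-1 → 3
  3-0 → 3
  1-1 → 0

0x333d876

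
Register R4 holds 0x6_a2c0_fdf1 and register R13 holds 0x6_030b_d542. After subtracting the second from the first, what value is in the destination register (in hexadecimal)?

0x9fb528af

Subtract column by column in base 16:
  1-2 → f (borrow)
  f-4-1 → a
  d-5 → 8
  f-d → 2
  0-b → 5 (borrow)
  c-0-1 → b
  2-3 → f (borrow)
  a-0-1 → 9
  6-6 → 0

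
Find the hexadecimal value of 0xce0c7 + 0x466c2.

0x114789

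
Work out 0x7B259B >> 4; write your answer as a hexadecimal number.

Shifting right by 4 bits = 1 hex digit: drop the last 1.

0x7B259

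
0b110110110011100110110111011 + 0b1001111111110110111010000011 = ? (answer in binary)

0b10000110110010011110000111110

Add column by column in base 2, right to left:
  1+1 = 0 carry 1
  1+1+1 = 1 carry 1
  0+0+1 = 1
  1+0 = 1
  1+0 = 1
  1+0 = 1
  0+0 = 0
  1+1 = 0 carry 1
  1+0+1 = 0 carry 1
  0+1+1 = 0 carry 1
  1+1+1 = 1 carry 1
  1+1+1 = 1 carry 1
  0+0+1 = 1
  0+1 = 1
  1+1 = 0 carry 1
  1+0+1 = 0 carry 1
  1+1+1 = 1 carry 1
  0+1+1 = 0 carry 1
  0+1+1 = 0 carry 1
  1+1+1 = 1 carry 1
  1+1+1 = 1 carry 1
  0+1+1 = 0 carry 1
  1+1+1 = 1 carry 1
  1+1+1 = 1 carry 1
  0+1+1 = 0 carry 1
  1+0+1 = 0 carry 1
  1+0+1 = 0 carry 1
  0+1+1 = 0 carry 1
  final carry 1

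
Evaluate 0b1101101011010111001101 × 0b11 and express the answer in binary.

Multiply each base-2 digit by 3, carrying:
  1×3 = 3 → write 1 carry 1
  0×3+1 = 1 → write 1
  1×3 = 3 → write 1 carry 1
  1×3+1 = 4 → write 0 carry 2
  0×3+2 = 2 → write 0 carry 1
  0×3+1 = 1 → write 1
  1×3 = 3 → write 1 carry 1
  1×3+1 = 4 → write 0 carry 2
  1×3+2 = 5 → write 1 carry 2
  0×3+2 = 2 → write 0 carry 1
  1×3+1 = 4 → write 0 carry 2
  0×3+2 = 2 → write 0 carry 1
  1×3+1 = 4 → write 0 carry 2
  1×3+2 = 5 → write 1 carry 2
  0×3+2 = 2 → write 0 carry 1
  1×3+1 = 4 → write 0 carry 2
  0×3+2 = 2 → write 0 carry 1
  1×3+1 = 4 → write 0 carry 2
  1×3+2 = 5 → write 1 carry 2
  0×3+2 = 2 → write 0 carry 1
  1×3+1 = 4 → write 0 carry 2
  1×3+2 = 5 → write 1 carry 2
  remaining carry: 10

0b101001000010000101100111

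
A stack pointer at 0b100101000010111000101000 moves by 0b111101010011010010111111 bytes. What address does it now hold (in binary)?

Add column by column in base 2, right to left:
  0+1 = 1
  0+1 = 1
  0+1 = 1
  1+1 = 0 carry 1
  0+1+1 = 0 carry 1
  1+1+1 = 1 carry 1
  0+0+1 = 1
  0+1 = 1
  0+0 = 0
  1+0 = 1
  1+1 = 0 carry 1
  1+0+1 = 0 carry 1
  0+1+1 = 0 carry 1
  1+1+1 = 1 carry 1
  0+0+1 = 1
  0+0 = 0
  0+1 = 1
  0+0 = 0
  1+1 = 0 carry 1
  0+0+1 = 1
  1+1 = 0 carry 1
  0+1+1 = 0 carry 1
  0+1+1 = 0 carry 1
  1+1+1 = 1 carry 1
  final carry 1

0b1100010010110001011100111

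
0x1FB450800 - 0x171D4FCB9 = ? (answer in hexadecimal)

Subtract column by column in base 16:
  0-9 → 7 (borrow)
  0-B-1 → 4 (borrow)
  8-C-1 → B (borrow)
  0-F-1 → 0 (borrow)
  5-4-1 → 0
  4-D → 7 (borrow)
  B-1-1 → 9
  F-7 → 8
  1-1 → 0

0x89700B47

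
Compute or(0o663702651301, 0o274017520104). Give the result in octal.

OR each oct digit independently (no carries):
  6|2=6, 6|7=7, 3|4=7, 7|0=7, 0|1=1, 2|7=7, 6|5=7, 5|2=7, 1|0=1, 3|1=3, 0|0=0, 1|4=5

0o677717771305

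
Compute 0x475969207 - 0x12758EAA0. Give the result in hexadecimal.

0x34E3DA767

Subtract column by column in base 16:
  7-0 → 7
  0-A → 6 (borrow)
  2-A-1 → 7 (borrow)
  9-E-1 → A (borrow)
  6-8-1 → D (borrow)
  9-5-1 → 3
  5-7 → E (borrow)
  7-2-1 → 4
  4-1 → 3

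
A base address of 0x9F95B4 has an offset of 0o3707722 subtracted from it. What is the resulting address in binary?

0x9F95B4 = 0b100111111001010110110100 in binary.
0o3707722 = 0b11111000111111010010 in binary.
Subtract column by column in base 2:
  0-0 → 0
  0-1 → 1 (borrow)
  1-0-1 → 0
  0-0 → 0
  1-1 → 0
  1-0 → 1
  0-1 → 1 (borrow)
  1-1-1 → 1 (borrow)
  1-1-1 → 1 (borrow)
  0-1-1 → 0 (borrow)
  1-1-1 → 1 (borrow)
  0-1-1 → 0 (borrow)
  1-0-1 → 0
  0-0 → 0
  0-0 → 0
  1-1 → 0
  1-1 → 0
  1-1 → 0
  1-1 → 0
  1-1 → 0
  1-0 → 1
  0-0 → 0
  0-0 → 0
  1-0 → 1

0b100100000000010111100010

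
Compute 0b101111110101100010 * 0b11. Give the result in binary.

0b10001111100000100110

Multiply each base-2 digit by 3, carrying:
  0×3 = 0 → write 0
  1×3 = 3 → write 1 carry 1
  0×3+1 = 1 → write 1
  0×3 = 0 → write 0
  0×3 = 0 → write 0
  1×3 = 3 → write 1 carry 1
  1×3+1 = 4 → write 0 carry 2
  0×3+2 = 2 → write 0 carry 1
  1×3+1 = 4 → write 0 carry 2
  0×3+2 = 2 → write 0 carry 1
  1×3+1 = 4 → write 0 carry 2
  1×3+2 = 5 → write 1 carry 2
  1×3+2 = 5 → write 1 carry 2
  1×3+2 = 5 → write 1 carry 2
  1×3+2 = 5 → write 1 carry 2
  1×3+2 = 5 → write 1 carry 2
  0×3+2 = 2 → write 0 carry 1
  1×3+1 = 4 → write 0 carry 2
  remaining carry: 10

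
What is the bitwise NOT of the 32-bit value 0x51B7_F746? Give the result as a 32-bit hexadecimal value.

Each hex digit d becomes F−d:
  5→A, 1→E, B→4, 7→8, F→0, 7→8, 4→B, 6→9

0xAE4808B9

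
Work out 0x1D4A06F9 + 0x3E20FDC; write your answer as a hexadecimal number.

0x212C16D5

Add column by column in base 16, right to left:
  9+C = 5 carry 1
  F+D+1 = D carry 1
  6+F+1 = 6 carry 1
  0+0+1 = 1
  A+2 = C
  4+E = 2 carry 1
  D+3+1 = 1 carry 1
  1+0+1 = 2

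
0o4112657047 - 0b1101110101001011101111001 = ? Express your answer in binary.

0o4112657047 = 0b100001001010110101111000100111 in binary.
Subtract column by column in base 2:
  1-1 → 0
  1-0 → 1
  1-0 → 1
  0-1 → 1 (borrow)
  0-1-1 → 0 (borrow)
  1-1-1 → 1 (borrow)
  0-1-1 → 0 (borrow)
  0-0-1 → 1 (borrow)
  0-1-1 → 0 (borrow)
  1-1-1 → 1 (borrow)
  1-1-1 → 1 (borrow)
  1-0-1 → 0
  1-1 → 0
  0-0 → 0
  1-0 → 1
  0-1 → 1 (borrow)
  1-0-1 → 0
  1-1 → 0
  0-0 → 0
  1-1 → 0
  0-1 → 1 (borrow)
  1-1-1 → 1 (borrow)
  0-0-1 → 1 (borrow)
  0-1-1 → 0 (borrow)
  1-1-1 → 1 (borrow)
  0-0-1 → 1 (borrow)
  0-0-1 → 1 (borrow)
  0-0-1 → 1 (borrow)
  0-0-1 → 1 (borrow)
  1-0-1 → 0

0b11111011100001100011010101110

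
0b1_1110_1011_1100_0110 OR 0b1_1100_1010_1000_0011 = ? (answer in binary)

OR bit by bit (1 where either bit is 1):
  11110101111000110
| 11100101010000011
= 11110101111000111

0b11110101111000111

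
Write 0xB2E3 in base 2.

Expand each hex digit to 4 bits: B=1011 2=0010 E=1110 3=0011.

0b1011001011100011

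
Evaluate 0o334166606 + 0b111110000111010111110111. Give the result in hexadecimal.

0x469637D

0o334166606 = 0x370ED86 in hexadecimal.
0b111110000111010111110111 = 0xF875F7 in hexadecimal.
Add column by column in base 16, right to left:
  6+7 = D
  8+F = 7 carry 1
  D+5+1 = 3 carry 1
  E+7+1 = 6 carry 1
  0+8+1 = 9
  7+F = 6 carry 1
  3+0+1 = 4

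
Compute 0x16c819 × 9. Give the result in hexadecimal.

Multiply each base-16 digit by 9, carrying:
  9×9 = 81 → write 1 carry 5
  1×9+5 = 14 → write e
  8×9 = 72 → write 8 carry 4
  c×9+4 = 112 → write 0 carry 7
  6×9+7 = 61 → write d carry 3
  1×9+3 = 12 → write c

0xcd08e1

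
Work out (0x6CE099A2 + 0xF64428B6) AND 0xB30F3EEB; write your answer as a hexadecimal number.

0x23040248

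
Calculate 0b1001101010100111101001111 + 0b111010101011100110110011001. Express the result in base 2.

0b1000100010110001110011101000

Add column by column in base 2, right to left:
  1+1 = 0 carry 1
  1+0+1 = 0 carry 1
  1+0+1 = 0 carry 1
  1+1+1 = 1 carry 1
  0+1+1 = 0 carry 1
  0+0+1 = 1
  1+0 = 1
  0+1 = 1
  1+1 = 0 carry 1
  1+0+1 = 0 carry 1
  1+1+1 = 1 carry 1
  1+1+1 = 1 carry 1
  0+0+1 = 1
  0+0 = 0
  1+1 = 0 carry 1
  0+1+1 = 0 carry 1
  1+1+1 = 1 carry 1
  0+0+1 = 1
  1+1 = 0 carry 1
  0+0+1 = 1
  1+1 = 0 carry 1
  1+0+1 = 0 carry 1
  0+1+1 = 0 carry 1
  0+0+1 = 1
  1+1 = 0 carry 1
  0+1+1 = 0 carry 1
  0+1+1 = 0 carry 1
  final carry 1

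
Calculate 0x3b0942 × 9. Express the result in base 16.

0x2135352

Multiply each base-16 digit by 9, carrying:
  2×9 = 18 → write 2 carry 1
  4×9+1 = 37 → write 5 carry 2
  9×9+2 = 83 → write 3 carry 5
  0×9+5 = 5 → write 5
  b×9 = 99 → write 3 carry 6
  3×9+6 = 33 → write 1 carry 2
  remaining carry: 2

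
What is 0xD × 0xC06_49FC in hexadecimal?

0x9C51C1CC

Multiply each base-16 digit by 13, carrying:
  C×13 = 156 → write C carry 9
  F×13+9 = 204 → write C carry 12
  9×13+12 = 129 → write 1 carry 8
  4×13+8 = 60 → write C carry 3
  6×13+3 = 81 → write 1 carry 5
  0×13+5 = 5 → write 5
  C×13 = 156 → write C carry 9
  remaining carry: 9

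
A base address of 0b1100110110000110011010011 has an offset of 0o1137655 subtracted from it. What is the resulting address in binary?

0b1100101100100110100100110

0o1137655 = 0b1001011111110101101 in binary.
Subtract column by column in base 2:
  1-1 → 0
  1-0 → 1
  0-1 → 1 (borrow)
  0-1-1 → 0 (borrow)
  1-0-1 → 0
  0-1 → 1 (borrow)
  1-0-1 → 0
  1-1 → 0
  0-1 → 1 (borrow)
  0-1-1 → 0 (borrow)
  1-1-1 → 1 (borrow)
  1-1-1 → 1 (borrow)
  0-1-1 → 0 (borrow)
  0-1-1 → 0 (borrow)
  0-0-1 → 1 (borrow)
  0-1-1 → 0 (borrow)
  1-0-1 → 0
  1-0 → 1
  0-1 → 1 (borrow)
  1-0-1 → 0
  1-0 → 1
  0-0 → 0
  0-0 → 0
  1-0 → 1
  1-0 → 1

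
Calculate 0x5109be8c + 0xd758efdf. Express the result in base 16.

Add column by column in base 16, right to left:
  c+f = b carry 1
  8+d+1 = 6 carry 1
  e+f+1 = e carry 1
  b+e+1 = a carry 1
  9+8+1 = 2 carry 1
  0+5+1 = 6
  1+7 = 8
  5+d = 2 carry 1
  final carry 1

0x12862ae6b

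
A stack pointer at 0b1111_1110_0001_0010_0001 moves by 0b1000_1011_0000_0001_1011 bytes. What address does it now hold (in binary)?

Add column by column in base 2, right to left:
  1+1 = 0 carry 1
  0+1+1 = 0 carry 1
  0+0+1 = 1
  0+1 = 1
  0+1 = 1
  1+0 = 1
  0+0 = 0
  0+0 = 0
  1+0 = 1
  0+0 = 0
  0+0 = 0
  0+0 = 0
  0+1 = 1
  1+1 = 0 carry 1
  1+0+1 = 0 carry 1
  1+1+1 = 1 carry 1
  1+0+1 = 0 carry 1
  1+0+1 = 0 carry 1
  1+0+1 = 0 carry 1
  1+1+1 = 1 carry 1
  final carry 1

0b110001001000100111100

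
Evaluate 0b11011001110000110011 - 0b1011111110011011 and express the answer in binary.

0b11001101110010011000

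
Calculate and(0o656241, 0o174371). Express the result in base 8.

AND each oct digit independently (no carries):
  6&1=0, 5&7=5, 6&4=4, 2&3=2, 4&7=4, 1&1=1

0o054241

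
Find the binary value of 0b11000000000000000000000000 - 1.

The trailing 24 digits are 0, so subtracting 1 borrows through: they become 1 and the next digit up decrements.

0b10111111111111111111111111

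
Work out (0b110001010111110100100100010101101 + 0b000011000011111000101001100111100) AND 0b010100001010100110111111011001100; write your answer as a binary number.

Add column by column in base 2, right to left:
  1+0 = 1
  0+0 = 0
  1+1 = 0 carry 1
  1+1+1 = 1 carry 1
  0+1+1 = 0 carry 1
  1+1+1 = 1 carry 1
  0+0+1 = 1
  1+0 = 1
  0+1 = 1
  0+1 = 1
  0+0 = 0
  1+0 = 1
  0+1 = 1
  0+0 = 0
  1+1 = 0 carry 1
  0+0+1 = 1
  0+0 = 0
  1+0 = 1
  0+1 = 1
  1+1 = 0 carry 1
  1+1+1 = 1 carry 1
  1+1+1 = 1 carry 1
  1+1+1 = 1 carry 1
  1+0+1 = 0 carry 1
  0+0+1 = 1
  1+0 = 1
  0+0 = 0
  1+1 = 0 carry 1
  0+1+1 = 0 carry 1
  0+0+1 = 1
  0+0 = 0
  1+0 = 1
  1+0 = 1
Sum = 0b110100011011101101001101111101001; now AND with 0b010100001010100110111111011001100:
  110100011011101101001101111101001
& 010100001010100110111111011001100
= 010100001010100100001101011001000

0b10100001010100100001101011001000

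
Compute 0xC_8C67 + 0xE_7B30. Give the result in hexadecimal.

0x1B0797

Add column by column in base 16, right to left:
  7+0 = 7
  6+3 = 9
  C+B = 7 carry 1
  8+7+1 = 0 carry 1
  C+E+1 = B carry 1
  final carry 1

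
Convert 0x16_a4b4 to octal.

0o5522264

Expand each hex digit to 4 bits: 1=0001 6=0110 a=1010 4=0100 b=1011 4=0100.
Group the bits in threes: 101 101 010 010 010 110 100 → 5522264.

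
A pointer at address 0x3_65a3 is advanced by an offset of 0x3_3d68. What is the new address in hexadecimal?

Add column by column in base 16, right to left:
  3+8 = b
  a+6 = 0 carry 1
  5+d+1 = 3 carry 1
  6+3+1 = a
  3+3 = 6

0x6a30b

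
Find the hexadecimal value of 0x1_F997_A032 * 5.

0x9DFF620FA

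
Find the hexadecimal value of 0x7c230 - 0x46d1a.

Subtract column by column in base 16:
  0-a → 6 (borrow)
  3-1-1 → 1
  2-d → 5 (borrow)
  c-6-1 → 5
  7-4 → 3

0x35516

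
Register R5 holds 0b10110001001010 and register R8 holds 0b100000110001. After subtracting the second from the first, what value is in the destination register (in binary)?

0b10010000011001

Subtract column by column in base 2:
  0-1 → 1 (borrow)
  1-0-1 → 0
  0-0 → 0
  1-0 → 1
  0-1 → 1 (borrow)
  0-1-1 → 0 (borrow)
  1-0-1 → 0
  0-0 → 0
  0-0 → 0
  0-0 → 0
  1-0 → 1
  1-1 → 0
  0-0 → 0
  1-0 → 1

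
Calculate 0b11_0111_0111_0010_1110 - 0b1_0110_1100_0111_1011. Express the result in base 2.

Subtract column by column in base 2:
  0-1 → 1 (borrow)
  1-1-1 → 1 (borrow)
  1-0-1 → 0
  1-1 → 0
  0-1 → 1 (borrow)
  1-1-1 → 1 (borrow)
  0-1-1 → 0 (borrow)
  0-0-1 → 1 (borrow)
  1-0-1 → 0
  1-0 → 1
  1-1 → 0
  0-1 → 1 (borrow)
  1-0-1 → 0
  1-1 → 0
  1-1 → 0
  0-0 → 0
  1-1 → 0
  1-0 → 1

0b100000101010110011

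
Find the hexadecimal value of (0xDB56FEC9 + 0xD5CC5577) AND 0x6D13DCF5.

0x21035440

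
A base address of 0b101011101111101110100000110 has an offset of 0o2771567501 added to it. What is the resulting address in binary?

0o2771567501 = 0b10111111001101110111101000001 in binary.
Add column by column in base 2, right to left:
  0+1 = 1
  1+0 = 1
  1+0 = 1
  0+0 = 0
  0+0 = 0
  0+0 = 0
  0+1 = 1
  0+0 = 0
  1+1 = 0 carry 1
  0+1+1 = 0 carry 1
  1+1+1 = 1 carry 1
  1+1+1 = 1 carry 1
  1+0+1 = 0 carry 1
  0+1+1 = 0 carry 1
  1+1+1 = 1 carry 1
  1+1+1 = 1 carry 1
  1+0+1 = 0 carry 1
  1+1+1 = 1 carry 1
  1+1+1 = 1 carry 1
  0+0+1 = 1
  1+0 = 1
  1+1 = 0 carry 1
  1+1+1 = 1 carry 1
  0+1+1 = 0 carry 1
  1+1+1 = 1 carry 1
  0+1+1 = 0 carry 1
  1+1+1 = 1 carry 1
  0+0+1 = 1
  0+1 = 1

0b11101010111101100110001000111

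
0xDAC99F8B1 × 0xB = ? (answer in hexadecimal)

0x966A9DAF9B

Multiply each base-16 digit by 11, carrying:
  1×11 = 11 → write B
  B×11 = 121 → write 9 carry 7
  8×11+7 = 95 → write F carry 5
  F×11+5 = 170 → write A carry 10
  9×11+10 = 109 → write D carry 6
  9×11+6 = 105 → write 9 carry 6
  C×11+6 = 138 → write A carry 8
  A×11+8 = 118 → write 6 carry 7
  D×11+7 = 150 → write 6 carry 9
  remaining carry: 9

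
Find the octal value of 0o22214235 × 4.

0o111061164

Multiply each base-8 digit by 4, carrying:
  5×4 = 20 → write 4 carry 2
  3×4+2 = 14 → write 6 carry 1
  2×4+1 = 9 → write 1 carry 1
  4×4+1 = 17 → write 1 carry 2
  1×4+2 = 6 → write 6
  2×4 = 8 → write 0 carry 1
  2×4+1 = 9 → write 1 carry 1
  2×4+1 = 9 → write 1 carry 1
  remaining carry: 1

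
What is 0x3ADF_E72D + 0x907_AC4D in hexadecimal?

0x43E7937A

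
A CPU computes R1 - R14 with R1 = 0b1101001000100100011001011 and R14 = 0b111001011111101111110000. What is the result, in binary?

0b101111100100110011011011

Subtract column by column in base 2:
  1-0 → 1
  1-0 → 1
  0-0 → 0
  1-0 → 1
  0-1 → 1 (borrow)
  0-1-1 → 0 (borrow)
  1-1-1 → 1 (borrow)
  1-1-1 → 1 (borrow)
  0-1-1 → 0 (borrow)
  0-1-1 → 0 (borrow)
  0-0-1 → 1 (borrow)
  1-1-1 → 1 (borrow)
  0-1-1 → 0 (borrow)
  0-1-1 → 0 (borrow)
  1-1-1 → 1 (borrow)
  0-1-1 → 0 (borrow)
  0-1-1 → 0 (borrow)
  0-0-1 → 1 (borrow)
  1-1-1 → 1 (borrow)
  0-0-1 → 1 (borrow)
  0-0-1 → 1 (borrow)
  1-1-1 → 1 (borrow)
  0-1-1 → 0 (borrow)
  1-1-1 → 1 (borrow)
  1-0-1 → 0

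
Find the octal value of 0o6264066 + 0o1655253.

Add column by column in base 8, right to left:
  6+3 = 1 carry 1
  6+5+1 = 4 carry 1
  0+2+1 = 3
  4+5 = 1 carry 1
  6+5+1 = 4 carry 1
  2+6+1 = 1 carry 1
  6+1+1 = 0 carry 1
  final carry 1

0o10141341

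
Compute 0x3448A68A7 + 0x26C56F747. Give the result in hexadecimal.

0x5B0E15FEE

Add column by column in base 16, right to left:
  7+7 = E
  A+4 = E
  8+7 = F
  6+F = 5 carry 1
  A+6+1 = 1 carry 1
  8+5+1 = E
  4+C = 0 carry 1
  4+6+1 = B
  3+2 = 5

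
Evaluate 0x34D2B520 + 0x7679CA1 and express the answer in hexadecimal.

0x3C3A51C1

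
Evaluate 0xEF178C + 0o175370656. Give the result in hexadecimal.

0x2E5093A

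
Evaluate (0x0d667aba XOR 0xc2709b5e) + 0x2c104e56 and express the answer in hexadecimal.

0xfb27303a

First 0x0d667aba XOR 0xc2709b5e = 0xcf16e1e4.
Add column by column in base 16, right to left:
  4+6 = a
  e+5 = 3 carry 1
  1+e+1 = 0 carry 1
  e+4+1 = 3 carry 1
  6+0+1 = 7
  1+1 = 2
  f+c = b carry 1
  c+2+1 = f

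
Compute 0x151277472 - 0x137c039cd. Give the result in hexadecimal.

0x19673aa5

Subtract column by column in base 16:
  2-d → 5 (borrow)
  7-c-1 → a (borrow)
  4-9-1 → a (borrow)
  7-3-1 → 3
  7-0 → 7
  2-c → 6 (borrow)
  1-7-1 → 9 (borrow)
  5-3-1 → 1
  1-1 → 0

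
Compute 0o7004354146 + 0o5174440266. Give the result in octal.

0o14201014434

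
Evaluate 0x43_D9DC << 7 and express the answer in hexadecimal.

7 bits is not a whole number of base-16 digits; in binary: 10000111101100111011100 << 7 = 100001111011001110111000000000.

0x21ECEE00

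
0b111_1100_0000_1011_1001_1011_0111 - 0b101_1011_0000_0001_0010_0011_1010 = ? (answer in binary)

0b10000100001010011101111101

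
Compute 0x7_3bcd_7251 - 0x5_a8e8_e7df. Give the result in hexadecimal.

Subtract column by column in base 16:
  1-f → 2 (borrow)
  5-d-1 → 7 (borrow)
  2-7-1 → a (borrow)
  7-e-1 → 8 (borrow)
  d-8-1 → 4
  c-e → e (borrow)
  b-8-1 → 2
  3-a → 9 (borrow)
  7-5-1 → 1

0x192e48a72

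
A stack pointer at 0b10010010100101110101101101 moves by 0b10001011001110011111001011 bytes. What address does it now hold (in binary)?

0b100011101110100010100111000

Add column by column in base 2, right to left:
  1+1 = 0 carry 1
  0+1+1 = 0 carry 1
  1+0+1 = 0 carry 1
  1+1+1 = 1 carry 1
  0+0+1 = 1
  1+0 = 1
  1+1 = 0 carry 1
  0+1+1 = 0 carry 1
  1+1+1 = 1 carry 1
  0+1+1 = 0 carry 1
  1+1+1 = 1 carry 1
  1+0+1 = 0 carry 1
  1+0+1 = 0 carry 1
  0+1+1 = 0 carry 1
  1+1+1 = 1 carry 1
  0+1+1 = 0 carry 1
  0+0+1 = 1
  1+0 = 1
  0+1 = 1
  1+1 = 0 carry 1
  0+0+1 = 1
  0+1 = 1
  1+0 = 1
  0+0 = 0
  0+0 = 0
  1+1 = 0 carry 1
  final carry 1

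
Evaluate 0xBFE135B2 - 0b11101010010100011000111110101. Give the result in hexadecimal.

0xA29703BD

0b11101010010100011000111110101 = 0x1D4A31F5 in hexadecimal.
Subtract column by column in base 16:
  2-5 → D (borrow)
  B-F-1 → B (borrow)
  5-1-1 → 3
  3-3 → 0
  1-A → 7 (borrow)
  E-4-1 → 9
  F-D → 2
  B-1 → A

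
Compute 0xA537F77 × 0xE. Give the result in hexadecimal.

Multiply each base-16 digit by 14, carrying:
  7×14 = 98 → write 2 carry 6
  7×14+6 = 104 → write 8 carry 6
  F×14+6 = 216 → write 8 carry 13
  7×14+13 = 111 → write F carry 6
  3×14+6 = 48 → write 0 carry 3
  5×14+3 = 73 → write 9 carry 4
  A×14+4 = 144 → write 0 carry 9
  remaining carry: 9

0x9090F882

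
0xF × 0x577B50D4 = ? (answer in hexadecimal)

0x52039BC6C

Multiply each base-16 digit by 15, carrying:
  4×15 = 60 → write C carry 3
  D×15+3 = 198 → write 6 carry 12
  0×15+12 = 12 → write C
  5×15 = 75 → write B carry 4
  B×15+4 = 169 → write 9 carry 10
  7×15+10 = 115 → write 3 carry 7
  7×15+7 = 112 → write 0 carry 7
  5×15+7 = 82 → write 2 carry 5
  remaining carry: 5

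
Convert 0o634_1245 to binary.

Each octal digit is 3 bits: 6=110 3=011 4=100 1=001 2=010 4=100 5=101.

0b110011100001010100101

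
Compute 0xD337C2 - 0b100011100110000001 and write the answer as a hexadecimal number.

0xD0FE41

0b100011100110000001 = 0x23981 in hexadecimal.
Subtract column by column in base 16:
  2-1 → 1
  C-8 → 4
  7-9 → E (borrow)
  3-3-1 → F (borrow)
  3-2-1 → 0
  D-0 → D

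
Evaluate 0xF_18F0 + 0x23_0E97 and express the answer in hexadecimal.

Add column by column in base 16, right to left:
  0+7 = 7
  F+9 = 8 carry 1
  8+E+1 = 7 carry 1
  1+0+1 = 2
  F+3 = 2 carry 1
  0+2+1 = 3

0x322787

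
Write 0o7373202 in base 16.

0x1df682

Each octal digit is 3 bits: 7=111 3=011 7=111 3=011 2=010 0=000 2=010.
Group the bits into nibbles: 0001 1101 1111 0110 1000 0010 → 1df682.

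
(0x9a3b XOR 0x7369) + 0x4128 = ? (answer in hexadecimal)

First 0x9a3b XOR 0x7369 = 0xe952.
Add column by column in base 16, right to left:
  2+8 = a
  5+2 = 7
  9+1 = a
  e+4 = 2 carry 1
  final carry 1

0x12a7a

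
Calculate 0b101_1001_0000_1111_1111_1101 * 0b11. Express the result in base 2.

Multiply each base-2 digit by 3, carrying:
  1×3 = 3 → write 1 carry 1
  0×3+1 = 1 → write 1
  1×3 = 3 → write 1 carry 1
  1×3+1 = 4 → write 0 carry 2
  1×3+2 = 5 → write 1 carry 2
  1×3+2 = 5 → write 1 carry 2
  1×3+2 = 5 → write 1 carry 2
  1×3+2 = 5 → write 1 carry 2
  1×3+2 = 5 → write 1 carry 2
  1×3+2 = 5 → write 1 carry 2
  1×3+2 = 5 → write 1 carry 2
  1×3+2 = 5 → write 1 carry 2
  0×3+2 = 2 → write 0 carry 1
  0×3+1 = 1 → write 1
  0×3 = 0 → write 0
  0×3 = 0 → write 0
  1×3 = 3 → write 1 carry 1
  0×3+1 = 1 → write 1
  0×3 = 0 → write 0
  1×3 = 3 → write 1 carry 1
  1×3+1 = 4 → write 0 carry 2
  0×3+2 = 2 → write 0 carry 1
  1×3+1 = 4 → write 0 carry 2
  remaining carry: 10

0b1000010110010111111110111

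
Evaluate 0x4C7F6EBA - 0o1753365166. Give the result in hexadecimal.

0o1753365166 = 0xFADEA76 in hexadecimal.
Subtract column by column in base 16:
  A-6 → 4
  B-7 → 4
  E-A → 4
  6-E → 8 (borrow)
  F-D-1 → 1
  7-A → D (borrow)
  C-F-1 → C (borrow)
  4-0-1 → 3

0x3CD18444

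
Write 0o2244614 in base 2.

0b10010100100110001100

Each octal digit is 3 bits: 2=010 2=010 4=100 4=100 6=110 1=001 4=100.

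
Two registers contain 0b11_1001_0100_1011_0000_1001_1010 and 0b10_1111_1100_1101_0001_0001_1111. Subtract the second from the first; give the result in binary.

Subtract column by column in base 2:
  0-1 → 1 (borrow)
  1-1-1 → 1 (borrow)
  0-1-1 → 0 (borrow)
  1-1-1 → 1 (borrow)
  1-1-1 → 1 (borrow)
  0-0-1 → 1 (borrow)
  0-0-1 → 1 (borrow)
  1-0-1 → 0
  0-1 → 1 (borrow)
  0-0-1 → 1 (borrow)
  0-0-1 → 1 (borrow)
  0-0-1 → 1 (borrow)
  1-1-1 → 1 (borrow)
  1-0-1 → 0
  0-1 → 1 (borrow)
  1-1-1 → 1 (borrow)
  0-0-1 → 1 (borrow)
  0-0-1 → 1 (borrow)
  1-1-1 → 1 (borrow)
  0-1-1 → 0 (borrow)
  1-1-1 → 1 (borrow)
  0-1-1 → 0 (borrow)
  0-1-1 → 0 (borrow)
  1-1-1 → 1 (borrow)
  1-0-1 → 0
  1-1 → 0

0b100101111101111101111011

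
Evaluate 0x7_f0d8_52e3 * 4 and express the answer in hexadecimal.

Multiply each base-16 digit by 4, carrying:
  3×4 = 12 → write c
  e×4 = 56 → write 8 carry 3
  2×4+3 = 11 → write b
  5×4 = 20 → write 4 carry 1
  8×4+1 = 33 → write 1 carry 2
  d×4+2 = 54 → write 6 carry 3
  0×4+3 = 3 → write 3
  f×4 = 60 → write c carry 3
  7×4+3 = 31 → write f carry 1
  remaining carry: 1

0x1fc3614b8c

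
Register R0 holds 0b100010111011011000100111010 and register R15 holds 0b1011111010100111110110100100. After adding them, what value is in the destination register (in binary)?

0b10000010010000010111011011110

Add column by column in base 2, right to left:
  0+0 = 0
  1+0 = 1
  0+1 = 1
  1+0 = 1
  1+0 = 1
  1+1 = 0 carry 1
  0+0+1 = 1
  0+1 = 1
  1+1 = 0 carry 1
  0+0+1 = 1
  0+1 = 1
  0+1 = 1
  1+1 = 0 carry 1
  1+1+1 = 1 carry 1
  0+1+1 = 0 carry 1
  1+0+1 = 0 carry 1
  1+0+1 = 0 carry 1
  0+1+1 = 0 carry 1
  1+0+1 = 0 carry 1
  1+1+1 = 1 carry 1
  1+0+1 = 0 carry 1
  0+1+1 = 0 carry 1
  1+1+1 = 1 carry 1
  0+1+1 = 0 carry 1
  0+1+1 = 0 carry 1
  0+1+1 = 0 carry 1
  1+0+1 = 0 carry 1
  0+1+1 = 0 carry 1
  final carry 1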